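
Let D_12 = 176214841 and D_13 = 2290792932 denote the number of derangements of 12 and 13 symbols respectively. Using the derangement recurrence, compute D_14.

32071101049

D_14 = (14-1)·(D_13 + D_12) = 13·(2290792932 + 176214841) = 13·2467007773 = 32071101049.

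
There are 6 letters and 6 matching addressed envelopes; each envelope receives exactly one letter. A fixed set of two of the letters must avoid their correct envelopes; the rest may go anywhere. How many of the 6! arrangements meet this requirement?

Let A_j be the event that the j-th constrained one is fixed. By inclusion-exclusion over the 2 events:
Σ_{j=0}^{2} (-1)^j C(2,j)(6-j)!
= C(2,0)·6! - C(2,1)·5! + C(2,2)·4!
= 720 - 240 + 24
= 504

504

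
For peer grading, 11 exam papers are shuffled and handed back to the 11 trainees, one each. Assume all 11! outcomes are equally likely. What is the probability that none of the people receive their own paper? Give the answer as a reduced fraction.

1468457/3991680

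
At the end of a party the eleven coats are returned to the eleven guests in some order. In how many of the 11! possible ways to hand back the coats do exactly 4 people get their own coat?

611820

Pick the 4 fixed positions: C(11,4) = 330 ways.
The remaining 7 must be deranged: !7 = 1854.
Total: 330 × 1854 = 611820.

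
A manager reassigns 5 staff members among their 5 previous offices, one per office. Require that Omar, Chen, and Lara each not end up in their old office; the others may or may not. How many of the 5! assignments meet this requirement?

64

Let A_j be the event that the j-th constrained one is fixed. By inclusion-exclusion over the 3 events:
Σ_{j=0}^{3} (-1)^j C(3,j)(5-j)!
= C(3,0)·5! - C(3,1)·4! + C(3,2)·3! - C(3,3)·2!
= 120 - 72 + 18 - 2
= 64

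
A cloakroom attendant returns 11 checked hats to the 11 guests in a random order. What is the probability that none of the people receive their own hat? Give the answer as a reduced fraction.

Favorable outcomes: !11 = 14684570.
Total outcomes: 11! = 39916800.
Probability = 14684570/39916800 = 1468457/3991680.

1468457/3991680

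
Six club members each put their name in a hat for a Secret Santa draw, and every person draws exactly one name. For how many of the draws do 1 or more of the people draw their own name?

# with exactly i fixed is C(6,i)·!(6-i); sum over i=1..6:
  i=1: C(6,1)·!5 = 6·44 = 264
  i=2: C(6,2)·!4 = 15·9 = 135
  i=3: C(6,3)·!3 = 20·2 = 40
  i=4: C(6,4)·!2 = 15·1 = 15
  i=5: C(6,5)·!1 = 6·0 = 0
  i=6: C(6,6)·!0 = 1·1 = 1
Total = 455.

455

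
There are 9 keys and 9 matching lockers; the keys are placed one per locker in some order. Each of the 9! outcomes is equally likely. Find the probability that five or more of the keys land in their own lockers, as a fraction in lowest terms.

Favorable outcomes: Σ_{i≥5} C(9,i)·!(9-i) = 126·9 + 84·2 + 36·1 + 9·0 + 1·1 = 1339.
Total outcomes: 9! = 362880.
Probability = 1339/362880 = 1339/362880.

1339/362880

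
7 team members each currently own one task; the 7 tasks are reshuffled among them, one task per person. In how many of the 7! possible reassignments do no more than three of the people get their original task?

4948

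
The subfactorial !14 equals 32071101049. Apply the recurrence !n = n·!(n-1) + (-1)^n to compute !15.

481066515734

!15 = 15·32071101049 - 1 = 481066515734.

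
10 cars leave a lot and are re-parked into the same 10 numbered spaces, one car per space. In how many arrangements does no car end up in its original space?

1334961

By inclusion-exclusion, !10 = Σ (-1)^k · 10!/k! for k=0..10
= 10! - 10!/1! + 10!/2! - 10!/3! + 10!/4! - 10!/5! + 10!/6! - 10!/7! + 10!/8! - 10!/9! + 10!/10!
= 3628800 - 3628800 + 1814400 - 604800 + 151200 - 30240 + 5040 - 720 + 90 - 10 + 1
= 1334961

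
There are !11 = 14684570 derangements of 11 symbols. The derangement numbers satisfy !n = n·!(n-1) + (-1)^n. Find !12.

176214841

!12 = 12·14684570 + 1 = 176214841.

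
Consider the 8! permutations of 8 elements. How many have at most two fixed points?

37085

Sum C(8,i)·!(8-i) for i = 0..2:
  i=0: C(8,0)·!8 = 1·14833 = 14833
  i=1: C(8,1)·!7 = 8·1854 = 14832
  i=2: C(8,2)·!6 = 28·265 = 7420
Total = 37085.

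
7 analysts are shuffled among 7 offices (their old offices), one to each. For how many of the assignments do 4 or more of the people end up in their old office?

# with exactly i fixed is C(7,i)·!(7-i); sum over i=4..7:
  i=4: C(7,4)·!3 = 35·2 = 70
  i=5: C(7,5)·!2 = 21·1 = 21
  i=6: C(7,6)·!1 = 7·0 = 0
  i=7: C(7,7)·!0 = 1·1 = 1
Total = 92.

92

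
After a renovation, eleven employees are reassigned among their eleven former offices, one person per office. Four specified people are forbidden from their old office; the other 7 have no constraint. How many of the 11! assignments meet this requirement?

27422640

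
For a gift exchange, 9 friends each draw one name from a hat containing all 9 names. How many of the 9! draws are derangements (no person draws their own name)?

133496

Recurrence: !9 = 9·!8 + (-1)^9.
!9 = 9·14833 - 1 = 133496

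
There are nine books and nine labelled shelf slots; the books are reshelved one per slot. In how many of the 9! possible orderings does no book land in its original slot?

133496

The number of derangements of 9 is !9 = Σ_{k=0}^{9} (-1)^k·9!/k!
= 9! - 9!/1! + 9!/2! - 9!/3! + 9!/4! - 9!/5! + 9!/6! - 9!/7! + 9!/8! - 9!/9!
= 362880 - 362880 + 181440 - 60480 + 15120 - 3024 + 504 - 72 + 9 - 1
= 133496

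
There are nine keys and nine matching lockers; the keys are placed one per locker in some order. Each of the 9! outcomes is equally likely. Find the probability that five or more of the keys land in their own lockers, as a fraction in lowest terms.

Favorable outcomes: Σ_{i≥5} C(9,i)·!(9-i) = 126·9 + 84·2 + 36·1 + 9·0 + 1·1 = 1339.
Total outcomes: 9! = 362880.
Probability = 1339/362880 = 1339/362880.

1339/362880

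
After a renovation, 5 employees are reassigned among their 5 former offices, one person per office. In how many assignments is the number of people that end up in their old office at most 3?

Sum C(5,i)·!(5-i) for i = 0..3:
  i=0: C(5,0)·!5 = 1·44 = 44
  i=1: C(5,1)·!4 = 5·9 = 45
  i=2: C(5,2)·!3 = 10·2 = 20
  i=3: C(5,3)·!2 = 10·1 = 10
Total = 119.

119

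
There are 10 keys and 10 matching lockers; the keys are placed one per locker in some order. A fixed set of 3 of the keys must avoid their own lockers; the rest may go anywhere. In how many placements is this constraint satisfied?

2656080

Let A_j be the event that the j-th constrained one is fixed. By inclusion-exclusion over the 3 events:
Σ_{j=0}^{3} (-1)^j C(3,j)(10-j)!
= C(3,0)·10! - C(3,1)·9! + C(3,2)·8! - C(3,3)·7!
= 3628800 - 1088640 + 120960 - 5040
= 2656080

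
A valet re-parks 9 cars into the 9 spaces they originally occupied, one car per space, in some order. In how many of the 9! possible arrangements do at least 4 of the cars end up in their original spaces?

6883

Sum C(9,i)·!(9-i) for i = 4..9:
  i=4: C(9,4)·!5 = 126·44 = 5544
  i=5: C(9,5)·!4 = 126·9 = 1134
  i=6: C(9,6)·!3 = 84·2 = 168
  i=7: C(9,7)·!2 = 36·1 = 36
  i=8: C(9,8)·!1 = 9·0 = 0
  i=9: C(9,9)·!0 = 1·1 = 1
Total = 6883.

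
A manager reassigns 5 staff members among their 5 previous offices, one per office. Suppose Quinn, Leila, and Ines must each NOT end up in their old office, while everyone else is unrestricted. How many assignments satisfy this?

Inclusion-exclusion on the 3 forbidden self-matches:
Σ_{j=0}^{3} (-1)^j C(3,j)(5-j)!
= C(3,0)·5! - C(3,1)·4! + C(3,2)·3! - C(3,3)·2!
= 120 - 72 + 18 - 2
= 64

64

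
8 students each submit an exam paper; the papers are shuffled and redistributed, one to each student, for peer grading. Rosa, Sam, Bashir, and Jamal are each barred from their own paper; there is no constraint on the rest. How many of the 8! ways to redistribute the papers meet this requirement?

Inclusion-exclusion on the 4 forbidden self-matches:
Σ_{j=0}^{4} (-1)^j C(4,j)(8-j)!
= C(4,0)·8! - C(4,1)·7! + C(4,2)·6! - C(4,3)·5! + C(4,4)·4!
= 40320 - 20160 + 4320 - 480 + 24
= 24024

24024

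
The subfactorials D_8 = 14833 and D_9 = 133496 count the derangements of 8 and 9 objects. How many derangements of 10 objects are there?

D_10 = (10-1)·(D_9 + D_8) = 9·(133496 + 14833) = 9·148329 = 1334961.

1334961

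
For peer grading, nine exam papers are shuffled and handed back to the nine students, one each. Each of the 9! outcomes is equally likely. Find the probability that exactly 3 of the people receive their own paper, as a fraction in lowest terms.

Favorable outcomes: C(9,3)·!6 = 84·265 = 22260.
Total outcomes: 9! = 362880.
Probability = 22260/362880 = 53/864.

53/864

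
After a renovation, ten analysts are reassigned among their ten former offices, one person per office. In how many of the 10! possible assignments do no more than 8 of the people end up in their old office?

# with exactly i fixed is C(10,i)·!(10-i); sum over i=0..8:
  i=0: C(10,0)·!10 = 1·1334961 = 1334961
  i=1: C(10,1)·!9 = 10·133496 = 1334960
  i=2: C(10,2)·!8 = 45·14833 = 667485
  i=3: C(10,3)·!7 = 120·1854 = 222480
  i=4: C(10,4)·!6 = 210·265 = 55650
  i=5: C(10,5)·!5 = 252·44 = 11088
  i=6: C(10,6)·!4 = 210·9 = 1890
  i=7: C(10,7)·!3 = 120·2 = 240
  i=8: C(10,8)·!2 = 45·1 = 45
Total = 3628799.

3628799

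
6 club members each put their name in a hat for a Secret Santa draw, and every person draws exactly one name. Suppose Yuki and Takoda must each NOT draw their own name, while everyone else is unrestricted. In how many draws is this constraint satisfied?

504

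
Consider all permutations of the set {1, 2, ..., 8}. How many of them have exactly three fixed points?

2464

Pick the 3 fixed positions: C(8,3) = 56 ways.
The remaining 5 must be deranged: !5 = 44.
Total: 56 × 44 = 2464.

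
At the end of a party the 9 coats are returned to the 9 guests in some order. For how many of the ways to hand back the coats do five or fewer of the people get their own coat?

362675

Sum C(9,i)·!(9-i) for i = 0..5:
  i=0: C(9,0)·!9 = 1·133496 = 133496
  i=1: C(9,1)·!8 = 9·14833 = 133497
  i=2: C(9,2)·!7 = 36·1854 = 66744
  i=3: C(9,3)·!6 = 84·265 = 22260
  i=4: C(9,4)·!5 = 126·44 = 5544
  i=5: C(9,5)·!4 = 126·9 = 1134
Total = 362675.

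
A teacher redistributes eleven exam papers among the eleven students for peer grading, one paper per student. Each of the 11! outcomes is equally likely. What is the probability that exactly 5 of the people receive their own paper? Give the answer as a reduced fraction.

Favorable outcomes: C(11,5)·!6 = 462·265 = 122430.
Total outcomes: 11! = 39916800.
Probability = 122430/39916800 = 53/17280.

53/17280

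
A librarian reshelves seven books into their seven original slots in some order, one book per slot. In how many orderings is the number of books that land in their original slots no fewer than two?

1331

Sum C(7,i)·!(7-i) for i = 2..7:
  i=2: C(7,2)·!5 = 21·44 = 924
  i=3: C(7,3)·!4 = 35·9 = 315
  i=4: C(7,4)·!3 = 35·2 = 70
  i=5: C(7,5)·!2 = 21·1 = 21
  i=6: C(7,6)·!1 = 7·0 = 0
  i=7: C(7,7)·!0 = 1·1 = 1
Total = 1331.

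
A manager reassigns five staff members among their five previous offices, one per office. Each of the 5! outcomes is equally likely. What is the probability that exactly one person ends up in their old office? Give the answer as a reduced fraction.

3/8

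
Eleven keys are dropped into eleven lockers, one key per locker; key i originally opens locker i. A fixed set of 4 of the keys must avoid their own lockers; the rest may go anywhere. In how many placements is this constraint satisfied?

27422640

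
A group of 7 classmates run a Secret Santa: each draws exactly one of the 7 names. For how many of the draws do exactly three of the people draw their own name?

Pick the 3 fixed positions: C(7,3) = 35 ways.
The remaining 4 must be deranged: !4 = 9.
Total: 35 × 9 = 315.

315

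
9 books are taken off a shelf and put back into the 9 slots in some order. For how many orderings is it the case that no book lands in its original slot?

133496

The number of derangements of 9 is !9 = Σ_{k=0}^{9} (-1)^k·9!/k!
= 9! - 9!/1! + 9!/2! - 9!/3! + 9!/4! - 9!/5! + 9!/6! - 9!/7! + 9!/8! - 9!/9!
= 362880 - 362880 + 181440 - 60480 + 15120 - 3024 + 504 - 72 + 9 - 1
= 133496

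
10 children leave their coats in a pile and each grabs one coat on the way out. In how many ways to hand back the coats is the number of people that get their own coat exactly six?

Choose which 6 of the 10 are fixed: C(10,6) = 210.
The other 4 form a derangement: !4 = 9.
Total: 210 × 9 = 1890.

1890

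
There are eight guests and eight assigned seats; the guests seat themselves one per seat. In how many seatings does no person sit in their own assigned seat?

14833

By inclusion-exclusion, !8 = Σ (-1)^k · 8!/k! for k=0..8
= 8! - 8!/1! + 8!/2! - 8!/3! + 8!/4! - 8!/5! + 8!/6! - 8!/7! + 8!/8!
= 40320 - 40320 + 20160 - 6720 + 1680 - 336 + 56 - 8 + 1
= 14833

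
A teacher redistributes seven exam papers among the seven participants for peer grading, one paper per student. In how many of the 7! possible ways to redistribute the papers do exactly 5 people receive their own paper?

21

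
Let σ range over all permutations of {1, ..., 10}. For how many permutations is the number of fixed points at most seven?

3628754

# with exactly i fixed is C(10,i)·!(10-i); sum over i=0..7:
  i=0: C(10,0)·!10 = 1·1334961 = 1334961
  i=1: C(10,1)·!9 = 10·133496 = 1334960
  i=2: C(10,2)·!8 = 45·14833 = 667485
  i=3: C(10,3)·!7 = 120·1854 = 222480
  i=4: C(10,4)·!6 = 210·265 = 55650
  i=5: C(10,5)·!5 = 252·44 = 11088
  i=6: C(10,6)·!4 = 210·9 = 1890
  i=7: C(10,7)·!3 = 120·2 = 240
Total = 3628754.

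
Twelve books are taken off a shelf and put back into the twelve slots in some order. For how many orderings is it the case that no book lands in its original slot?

176214841

!12 is the nearest integer to 12!/e.
12! = 479001600, and 479001600/e ≈ 176214840.93, so !12 = 176214841.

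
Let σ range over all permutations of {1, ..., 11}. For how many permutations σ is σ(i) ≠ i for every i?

Recurrence: !11 = 11·!10 + (-1)^11.
!11 = 11·1334961 - 1 = 14684570

14684570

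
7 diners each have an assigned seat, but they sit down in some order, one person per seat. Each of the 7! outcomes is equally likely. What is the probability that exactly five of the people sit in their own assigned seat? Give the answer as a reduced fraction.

Favorable outcomes: C(7,5)·!2 = 21·1 = 21.
Total outcomes: 7! = 5040.
Probability = 21/5040 = 1/240.

1/240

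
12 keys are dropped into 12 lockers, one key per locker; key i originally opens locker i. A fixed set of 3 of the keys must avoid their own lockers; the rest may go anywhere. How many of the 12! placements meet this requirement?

369774720

Let A_j be the event that the j-th constrained one is fixed. By inclusion-exclusion over the 3 events:
Σ_{j=0}^{3} (-1)^j C(3,j)(12-j)!
= C(3,0)·12! - C(3,1)·11! + C(3,2)·10! - C(3,3)·9!
= 479001600 - 119750400 + 10886400 - 362880
= 369774720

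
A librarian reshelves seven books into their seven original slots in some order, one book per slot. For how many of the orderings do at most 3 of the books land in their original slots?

4948

# with exactly i fixed is C(7,i)·!(7-i); sum over i=0..3:
  i=0: C(7,0)·!7 = 1·1854 = 1854
  i=1: C(7,1)·!6 = 7·265 = 1855
  i=2: C(7,2)·!5 = 21·44 = 924
  i=3: C(7,3)·!4 = 35·9 = 315
Total = 4948.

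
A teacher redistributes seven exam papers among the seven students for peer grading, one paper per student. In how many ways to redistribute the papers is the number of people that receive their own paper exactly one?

1855

Choose which one of the 7 is fixed: C(7,1) = 7.
The other 6 form a derangement: !6 = 265.
Total: 7 × 265 = 1855.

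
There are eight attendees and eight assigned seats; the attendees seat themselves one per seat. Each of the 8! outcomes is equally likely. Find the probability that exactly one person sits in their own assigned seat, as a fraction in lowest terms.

Favorable outcomes: C(8,1)·!7 = 8·1854 = 14832.
Total outcomes: 8! = 40320.
Probability = 14832/40320 = 103/280.

103/280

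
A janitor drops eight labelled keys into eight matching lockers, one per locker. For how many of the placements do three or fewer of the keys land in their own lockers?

# with exactly i fixed is C(8,i)·!(8-i); sum over i=0..3:
  i=0: C(8,0)·!8 = 1·14833 = 14833
  i=1: C(8,1)·!7 = 8·1854 = 14832
  i=2: C(8,2)·!6 = 28·265 = 7420
  i=3: C(8,3)·!5 = 56·44 = 2464
Total = 39549.

39549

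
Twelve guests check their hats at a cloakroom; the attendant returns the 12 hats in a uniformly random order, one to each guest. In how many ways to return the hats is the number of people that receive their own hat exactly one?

176214840

Choose which one of the 12 is fixed: C(12,1) = 12.
The other 11 form a derangement: !11 = 14684570.
Total: 12 × 14684570 = 176214840.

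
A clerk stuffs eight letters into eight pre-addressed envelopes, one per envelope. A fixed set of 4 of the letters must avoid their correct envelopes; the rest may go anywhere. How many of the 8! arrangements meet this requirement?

Inclusion-exclusion on the 4 forbidden self-matches:
Σ_{j=0}^{4} (-1)^j C(4,j)(8-j)!
= C(4,0)·8! - C(4,1)·7! + C(4,2)·6! - C(4,3)·5! + C(4,4)·4!
= 40320 - 20160 + 4320 - 480 + 24
= 24024

24024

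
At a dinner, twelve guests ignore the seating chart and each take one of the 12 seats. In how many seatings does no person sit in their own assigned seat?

!12 is the nearest integer to 12!/e.
12! = 479001600, and 479001600/e ≈ 176214840.93, so !12 = 176214841.

176214841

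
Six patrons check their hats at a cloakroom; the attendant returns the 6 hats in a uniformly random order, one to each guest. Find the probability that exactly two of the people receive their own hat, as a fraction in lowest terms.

Favorable outcomes: C(6,2)·!4 = 15·9 = 135.
Total outcomes: 6! = 720.
Probability = 135/720 = 3/16.

3/16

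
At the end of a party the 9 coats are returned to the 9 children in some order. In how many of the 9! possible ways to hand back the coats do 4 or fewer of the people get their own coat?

Sum C(9,i)·!(9-i) for i = 0..4:
  i=0: C(9,0)·!9 = 1·133496 = 133496
  i=1: C(9,1)·!8 = 9·14833 = 133497
  i=2: C(9,2)·!7 = 36·1854 = 66744
  i=3: C(9,3)·!6 = 84·265 = 22260
  i=4: C(9,4)·!5 = 126·44 = 5544
Total = 361541.

361541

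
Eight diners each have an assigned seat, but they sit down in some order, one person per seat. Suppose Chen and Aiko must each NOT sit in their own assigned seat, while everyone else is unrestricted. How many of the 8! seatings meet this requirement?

Inclusion-exclusion on the 2 forbidden self-matches:
Σ_{j=0}^{2} (-1)^j C(2,j)(8-j)!
= C(2,0)·8! - C(2,1)·7! + C(2,2)·6!
= 40320 - 10080 + 720
= 30960

30960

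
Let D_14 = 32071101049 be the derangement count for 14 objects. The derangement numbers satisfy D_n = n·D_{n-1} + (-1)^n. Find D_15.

481066515734

D_15 = 15·32071101049 - 1 = 481066515734.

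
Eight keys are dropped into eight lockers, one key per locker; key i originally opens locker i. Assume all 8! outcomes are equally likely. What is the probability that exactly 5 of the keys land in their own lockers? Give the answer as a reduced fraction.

1/360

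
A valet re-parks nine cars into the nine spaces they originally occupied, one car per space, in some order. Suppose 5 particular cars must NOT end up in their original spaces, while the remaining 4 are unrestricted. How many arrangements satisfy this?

205056

Inclusion-exclusion on the 5 forbidden self-matches:
Σ_{j=0}^{5} (-1)^j C(5,j)(9-j)!
= C(5,0)·9! - C(5,1)·8! + C(5,2)·7! - C(5,3)·6! + C(5,4)·5! - C(5,5)·4!
= 362880 - 201600 + 50400 - 7200 + 600 - 24
= 205056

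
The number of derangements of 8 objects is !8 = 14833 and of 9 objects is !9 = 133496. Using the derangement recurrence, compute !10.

1334961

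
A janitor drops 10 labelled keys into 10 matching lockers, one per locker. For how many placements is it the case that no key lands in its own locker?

By inclusion-exclusion, !10 = Σ (-1)^k · 10!/k! for k=0..10
= 10! - 10!/1! + 10!/2! - 10!/3! + 10!/4! - 10!/5! + 10!/6! - 10!/7! + 10!/8! - 10!/9! + 10!/10!
= 3628800 - 3628800 + 1814400 - 604800 + 151200 - 30240 + 5040 - 720 + 90 - 10 + 1
= 1334961

1334961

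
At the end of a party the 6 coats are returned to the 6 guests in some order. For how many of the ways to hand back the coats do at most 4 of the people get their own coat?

Sum C(6,i)·!(6-i) for i = 0..4:
  i=0: C(6,0)·!6 = 1·265 = 265
  i=1: C(6,1)·!5 = 6·44 = 264
  i=2: C(6,2)·!4 = 15·9 = 135
  i=3: C(6,3)·!3 = 20·2 = 40
  i=4: C(6,4)·!2 = 15·1 = 15
Total = 719.

719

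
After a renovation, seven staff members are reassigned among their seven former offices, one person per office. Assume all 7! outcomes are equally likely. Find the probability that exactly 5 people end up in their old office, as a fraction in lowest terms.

Favorable outcomes: C(7,5)·!2 = 21·1 = 21.
Total outcomes: 7! = 5040.
Probability = 21/5040 = 1/240.

1/240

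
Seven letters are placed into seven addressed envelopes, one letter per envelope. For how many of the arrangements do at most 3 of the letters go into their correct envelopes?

4948

# with exactly i fixed is C(7,i)·!(7-i); sum over i=0..3:
  i=0: C(7,0)·!7 = 1·1854 = 1854
  i=1: C(7,1)·!6 = 7·265 = 1855
  i=2: C(7,2)·!5 = 21·44 = 924
  i=3: C(7,3)·!4 = 35·9 = 315
Total = 4948.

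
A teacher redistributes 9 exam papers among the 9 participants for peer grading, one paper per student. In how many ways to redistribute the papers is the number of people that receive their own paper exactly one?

133497

Pick the single fixed position: C(9,1) = 9 ways.
The other 8 form a derangement: !8 = 14833.
Total: 9 × 14833 = 133497.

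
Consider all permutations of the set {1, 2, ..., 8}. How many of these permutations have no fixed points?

14833

Recurrence: !8 = 7·(!7 + !6).
!8 = 7·(1854 + 265) = 7·2119 = 14833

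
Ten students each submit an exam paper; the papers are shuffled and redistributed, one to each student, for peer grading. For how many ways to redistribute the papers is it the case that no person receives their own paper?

1334961

The subfactorial !10 = [10!/e] (nearest integer).
10! = 3628800, and 3628800/e ≈ 1334960.92, so !10 = 1334961.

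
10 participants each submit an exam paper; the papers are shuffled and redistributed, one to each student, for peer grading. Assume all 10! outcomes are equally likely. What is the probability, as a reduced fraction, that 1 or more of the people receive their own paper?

Favorable outcomes: Σ_{i≥1} C(10,i)·!(10-i) = 10·133496 + 45·14833 + 120·1854 + 210·265 + 252·44 + 210·9 + 120·2 + 45·1 + 10·0 + 1·1 = 2293839.
Total outcomes: 10! = 3628800.
Probability = 2293839/3628800 = 28319/44800.

28319/44800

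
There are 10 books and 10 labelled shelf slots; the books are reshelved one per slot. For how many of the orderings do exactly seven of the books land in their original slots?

240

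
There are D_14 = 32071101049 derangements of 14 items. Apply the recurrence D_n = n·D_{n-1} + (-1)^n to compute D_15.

481066515734

D_15 = 15·32071101049 - 1 = 481066515734.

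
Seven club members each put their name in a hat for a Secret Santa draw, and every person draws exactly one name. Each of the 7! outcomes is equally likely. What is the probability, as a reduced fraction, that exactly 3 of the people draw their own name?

1/16

Favorable outcomes: C(7,3)·!4 = 35·9 = 315.
Total outcomes: 7! = 5040.
Probability = 315/5040 = 1/16.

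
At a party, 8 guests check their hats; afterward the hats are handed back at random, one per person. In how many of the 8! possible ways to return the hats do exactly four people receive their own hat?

630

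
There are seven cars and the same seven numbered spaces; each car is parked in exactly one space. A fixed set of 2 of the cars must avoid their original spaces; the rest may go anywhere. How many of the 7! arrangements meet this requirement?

Let A_j be the event that the j-th constrained one is fixed. By inclusion-exclusion over the 2 events:
Σ_{j=0}^{2} (-1)^j C(2,j)(7-j)!
= C(2,0)·7! - C(2,1)·6! + C(2,2)·5!
= 5040 - 1440 + 120
= 3720

3720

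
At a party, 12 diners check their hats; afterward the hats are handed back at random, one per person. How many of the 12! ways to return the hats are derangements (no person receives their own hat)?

176214841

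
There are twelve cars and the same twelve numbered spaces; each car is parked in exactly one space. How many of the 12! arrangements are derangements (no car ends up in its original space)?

176214841

!12 = 12! · Σ_{k=0}^{12} (-1)^k/k!
= 12! - 12!/1! + 12!/2! - 12!/3! + 12!/4! - 12!/5! + 12!/6! - 12!/7! + 12!/8! - 12!/9! + 12!/10! - 12!/11! + 12!/12!
= 479001600 - 479001600 + 239500800 - 79833600 + 19958400 - 3991680 + 665280 - 95040 + 11880 - 1320 + 132 - 12 + 1
= 176214841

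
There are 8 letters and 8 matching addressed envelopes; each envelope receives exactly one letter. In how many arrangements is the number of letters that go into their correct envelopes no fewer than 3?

3235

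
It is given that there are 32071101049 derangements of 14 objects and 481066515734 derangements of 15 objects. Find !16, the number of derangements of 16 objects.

7697064251745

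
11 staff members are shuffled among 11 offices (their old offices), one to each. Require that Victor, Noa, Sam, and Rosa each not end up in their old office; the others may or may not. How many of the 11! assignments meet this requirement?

27422640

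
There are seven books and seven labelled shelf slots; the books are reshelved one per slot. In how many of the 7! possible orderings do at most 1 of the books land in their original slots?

3709

# with exactly i fixed is C(7,i)·!(7-i); sum over i=0..1:
  i=0: C(7,0)·!7 = 1·1854 = 1854
  i=1: C(7,1)·!6 = 7·265 = 1855
Total = 3709.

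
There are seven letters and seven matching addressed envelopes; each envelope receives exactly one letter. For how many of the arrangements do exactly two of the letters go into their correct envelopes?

924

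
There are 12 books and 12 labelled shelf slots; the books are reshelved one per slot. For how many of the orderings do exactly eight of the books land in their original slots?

Pick the 8 fixed positions: C(12,8) = 495 ways.
The remaining 4 must be deranged: !4 = 9.
Total: 495 × 9 = 4455.

4455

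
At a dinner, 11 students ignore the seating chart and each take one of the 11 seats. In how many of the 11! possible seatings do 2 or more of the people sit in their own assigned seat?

# with exactly i fixed is C(11,i)·!(11-i); sum over i=2..11:
  i=2: C(11,2)·!9 = 55·133496 = 7342280
  i=3: C(11,3)·!8 = 165·14833 = 2447445
  i=4: C(11,4)·!7 = 330·1854 = 611820
  i=5: C(11,5)·!6 = 462·265 = 122430
  i=6: C(11,6)·!5 = 462·44 = 20328
  i=7: C(11,7)·!4 = 330·9 = 2970
  i=8: C(11,8)·!3 = 165·2 = 330
  i=9: C(11,9)·!2 = 55·1 = 55
  i=10: C(11,10)·!1 = 11·0 = 0
  i=11: C(11,11)·!0 = 1·1 = 1
Total = 10547659.

10547659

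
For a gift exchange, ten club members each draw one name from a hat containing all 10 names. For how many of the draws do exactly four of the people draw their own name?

55650

Choose which 4 of the 10 are fixed: C(10,4) = 210.
The remaining 6 must be deranged: !6 = 265.
Total: 210 × 265 = 55650.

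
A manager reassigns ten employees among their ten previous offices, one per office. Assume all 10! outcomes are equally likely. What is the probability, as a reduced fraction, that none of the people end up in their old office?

16481/44800

Favorable outcomes: !10 = 1334961.
Total outcomes: 10! = 3628800.
Probability = 1334961/3628800 = 16481/44800.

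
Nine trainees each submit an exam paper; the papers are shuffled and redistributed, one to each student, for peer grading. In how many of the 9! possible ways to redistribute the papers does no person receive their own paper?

133496

By inclusion-exclusion, !9 = Σ (-1)^k · 9!/k! for k=0..9
= 9! - 9!/1! + 9!/2! - 9!/3! + 9!/4! - 9!/5! + 9!/6! - 9!/7! + 9!/8! - 9!/9!
= 362880 - 362880 + 181440 - 60480 + 15120 - 3024 + 504 - 72 + 9 - 1
= 133496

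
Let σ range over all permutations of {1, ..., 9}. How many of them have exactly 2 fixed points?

66744

Pick the 2 fixed positions: C(9,2) = 36 ways.
The remaining 7 must be deranged: !7 = 1854.
Total: 36 × 1854 = 66744.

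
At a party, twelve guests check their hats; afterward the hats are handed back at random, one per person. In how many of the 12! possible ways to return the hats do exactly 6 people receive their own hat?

244860

Choose which 6 of the 12 are fixed: C(12,6) = 924.
The remaining 6 must be deranged: !6 = 265.
Total: 924 × 265 = 244860.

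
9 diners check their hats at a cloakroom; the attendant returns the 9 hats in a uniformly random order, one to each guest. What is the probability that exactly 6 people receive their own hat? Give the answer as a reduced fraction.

1/2160

Favorable outcomes: C(9,6)·!3 = 84·2 = 168.
Total outcomes: 9! = 362880.
Probability = 168/362880 = 1/2160.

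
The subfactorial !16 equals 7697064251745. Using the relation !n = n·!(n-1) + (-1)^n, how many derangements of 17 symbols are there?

130850092279664

!17 = 17·7697064251745 - 1 = 130850092279664.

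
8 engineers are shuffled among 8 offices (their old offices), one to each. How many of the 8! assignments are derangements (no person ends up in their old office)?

14833

The subfactorial !8 = [8!/e] (nearest integer).
8! = 40320, and 40320/e ≈ 14832.90, so !8 = 14833.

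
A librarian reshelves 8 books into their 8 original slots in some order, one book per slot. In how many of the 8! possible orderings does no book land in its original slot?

!8 is the nearest integer to 8!/e.
8! = 40320, and 40320/e ≈ 14832.90, so !8 = 14833.

14833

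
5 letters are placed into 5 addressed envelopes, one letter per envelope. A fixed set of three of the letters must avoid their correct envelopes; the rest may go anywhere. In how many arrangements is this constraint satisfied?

64

Let A_j be the event that the j-th constrained one is fixed. By inclusion-exclusion over the 3 events:
Σ_{j=0}^{3} (-1)^j C(3,j)(5-j)!
= C(3,0)·5! - C(3,1)·4! + C(3,2)·3! - C(3,3)·2!
= 120 - 72 + 18 - 2
= 64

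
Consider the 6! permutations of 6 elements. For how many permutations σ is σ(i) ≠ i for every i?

265

!6 = 6! · Σ_{k=0}^{6} (-1)^k/k!
= 6! - 6!/1! + 6!/2! - 6!/3! + 6!/4! - 6!/5! + 6!/6!
= 720 - 720 + 360 - 120 + 30 - 6 + 1
= 265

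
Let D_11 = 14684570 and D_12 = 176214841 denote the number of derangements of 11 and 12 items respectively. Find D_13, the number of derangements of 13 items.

2290792932

D_13 = (13-1)·(D_12 + D_11) = 12·(176214841 + 14684570) = 12·190899411 = 2290792932.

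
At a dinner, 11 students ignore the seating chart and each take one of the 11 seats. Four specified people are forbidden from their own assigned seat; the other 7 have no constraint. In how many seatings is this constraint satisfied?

27422640

Inclusion-exclusion on the 4 forbidden self-matches:
Σ_{j=0}^{4} (-1)^j C(4,j)(11-j)!
= C(4,0)·11! - C(4,1)·10! + C(4,2)·9! - C(4,3)·8! + C(4,4)·7!
= 39916800 - 14515200 + 2177280 - 161280 + 5040
= 27422640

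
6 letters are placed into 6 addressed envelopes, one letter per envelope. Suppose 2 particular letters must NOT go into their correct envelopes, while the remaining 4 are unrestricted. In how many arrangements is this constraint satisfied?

Inclusion-exclusion on the 2 forbidden self-matches:
Σ_{j=0}^{2} (-1)^j C(2,j)(6-j)!
= C(2,0)·6! - C(2,1)·5! + C(2,2)·4!
= 720 - 240 + 24
= 504

504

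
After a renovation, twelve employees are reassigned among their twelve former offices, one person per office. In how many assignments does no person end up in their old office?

!12 = 12! · Σ_{k=0}^{12} (-1)^k/k!
= 12! - 12!/1! + 12!/2! - 12!/3! + 12!/4! - 12!/5! + 12!/6! - 12!/7! + 12!/8! - 12!/9! + 12!/10! - 12!/11! + 12!/12!
= 479001600 - 479001600 + 239500800 - 79833600 + 19958400 - 3991680 + 665280 - 95040 + 11880 - 1320 + 132 - 12 + 1
= 176214841

176214841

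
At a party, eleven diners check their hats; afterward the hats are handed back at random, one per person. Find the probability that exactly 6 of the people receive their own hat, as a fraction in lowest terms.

Favorable outcomes: C(11,6)·!5 = 462·44 = 20328.
Total outcomes: 11! = 39916800.
Probability = 20328/39916800 = 11/21600.

11/21600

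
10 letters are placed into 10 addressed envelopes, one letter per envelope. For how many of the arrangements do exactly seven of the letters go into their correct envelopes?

Pick the 7 fixed positions: C(10,7) = 120 ways.
The remaining 3 must be deranged: !3 = 2.
Total: 120 × 2 = 240.

240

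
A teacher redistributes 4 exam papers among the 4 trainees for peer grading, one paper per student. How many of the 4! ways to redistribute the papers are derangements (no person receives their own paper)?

9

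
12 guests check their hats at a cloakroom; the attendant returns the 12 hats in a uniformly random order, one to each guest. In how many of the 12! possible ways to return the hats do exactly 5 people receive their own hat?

Pick the 5 fixed positions: C(12,5) = 792 ways.
The other 7 form a derangement: !7 = 1854.
Total: 792 × 1854 = 1468368.

1468368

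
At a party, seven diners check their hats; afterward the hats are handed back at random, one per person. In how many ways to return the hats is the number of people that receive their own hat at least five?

# with exactly i fixed is C(7,i)·!(7-i); sum over i=5..7:
  i=5: C(7,5)·!2 = 21·1 = 21
  i=6: C(7,6)·!1 = 7·0 = 0
  i=7: C(7,7)·!0 = 1·1 = 1
Total = 22.

22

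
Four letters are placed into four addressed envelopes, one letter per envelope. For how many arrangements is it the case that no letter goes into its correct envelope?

9

!4 is the nearest integer to 4!/e.
4! = 24, and 24/e ≈ 8.83, so !4 = 9.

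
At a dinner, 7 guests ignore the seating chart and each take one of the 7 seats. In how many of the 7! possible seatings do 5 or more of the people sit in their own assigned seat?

22

# with exactly i fixed is C(7,i)·!(7-i); sum over i=5..7:
  i=5: C(7,5)·!2 = 21·1 = 21
  i=6: C(7,6)·!1 = 7·0 = 0
  i=7: C(7,7)·!0 = 1·1 = 1
Total = 22.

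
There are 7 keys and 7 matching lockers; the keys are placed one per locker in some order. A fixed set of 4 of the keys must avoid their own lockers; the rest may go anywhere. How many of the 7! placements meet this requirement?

2790

Inclusion-exclusion on the 4 forbidden self-matches:
Σ_{j=0}^{4} (-1)^j C(4,j)(7-j)!
= C(4,0)·7! - C(4,1)·6! + C(4,2)·5! - C(4,3)·4! + C(4,4)·3!
= 5040 - 2880 + 720 - 96 + 6
= 2790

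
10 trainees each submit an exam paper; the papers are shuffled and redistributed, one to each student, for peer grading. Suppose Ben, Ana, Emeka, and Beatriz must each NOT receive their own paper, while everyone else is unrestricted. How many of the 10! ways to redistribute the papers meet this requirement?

2399760

Inclusion-exclusion on the 4 forbidden self-matches:
Σ_{j=0}^{4} (-1)^j C(4,j)(10-j)!
= C(4,0)·10! - C(4,1)·9! + C(4,2)·8! - C(4,3)·7! + C(4,4)·6!
= 3628800 - 1451520 + 241920 - 20160 + 720
= 2399760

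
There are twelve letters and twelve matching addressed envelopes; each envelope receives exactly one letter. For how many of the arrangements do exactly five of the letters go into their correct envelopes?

1468368

Choose which 5 of the 12 are fixed: C(12,5) = 792.
The other 7 form a derangement: !7 = 1854.
Total: 792 × 1854 = 1468368.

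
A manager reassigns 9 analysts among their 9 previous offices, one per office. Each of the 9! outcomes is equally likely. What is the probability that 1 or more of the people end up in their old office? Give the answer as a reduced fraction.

28673/45360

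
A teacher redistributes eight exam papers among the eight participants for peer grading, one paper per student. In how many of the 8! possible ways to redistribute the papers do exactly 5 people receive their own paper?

112

Pick the 5 fixed positions: C(8,5) = 56 ways.
The remaining 3 must be deranged: !3 = 2.
Total: 56 × 2 = 112.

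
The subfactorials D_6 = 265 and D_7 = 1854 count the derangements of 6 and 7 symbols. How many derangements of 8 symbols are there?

D_8 = (8-1)·(D_7 + D_6) = 7·(1854 + 265) = 7·2119 = 14833.

14833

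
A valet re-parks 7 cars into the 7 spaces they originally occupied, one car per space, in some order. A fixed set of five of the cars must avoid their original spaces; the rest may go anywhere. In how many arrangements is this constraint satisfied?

2428

Let A_j be the event that the j-th constrained one is fixed. By inclusion-exclusion over the 5 events:
Σ_{j=0}^{5} (-1)^j C(5,j)(7-j)!
= C(5,0)·7! - C(5,1)·6! + C(5,2)·5! - C(5,3)·4! + C(5,4)·3! - C(5,5)·2!
= 5040 - 3600 + 1200 - 240 + 30 - 2
= 2428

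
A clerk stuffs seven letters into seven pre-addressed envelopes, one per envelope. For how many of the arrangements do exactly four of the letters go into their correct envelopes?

70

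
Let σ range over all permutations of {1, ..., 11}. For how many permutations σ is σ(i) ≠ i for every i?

14684570

By inclusion-exclusion, !11 = Σ (-1)^k · 11!/k! for k=0..11
= 11! - 11!/1! + 11!/2! - 11!/3! + 11!/4! - 11!/5! + 11!/6! - 11!/7! + 11!/8! - 11!/9! + 11!/10! - 11!/11!
= 39916800 - 39916800 + 19958400 - 6652800 + 1663200 - 332640 + 55440 - 7920 + 990 - 110 + 11 - 1
= 14684570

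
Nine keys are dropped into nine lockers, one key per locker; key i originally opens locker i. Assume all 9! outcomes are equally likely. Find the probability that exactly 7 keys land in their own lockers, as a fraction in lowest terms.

Favorable outcomes: C(9,7)·!2 = 36·1 = 36.
Total outcomes: 9! = 362880.
Probability = 36/362880 = 1/10080.

1/10080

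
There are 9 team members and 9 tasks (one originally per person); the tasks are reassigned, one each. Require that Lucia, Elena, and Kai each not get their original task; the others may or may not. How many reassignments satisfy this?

256320

Let A_j be the event that the j-th constrained one is fixed. By inclusion-exclusion over the 3 events:
Σ_{j=0}^{3} (-1)^j C(3,j)(9-j)!
= C(3,0)·9! - C(3,1)·8! + C(3,2)·7! - C(3,3)·6!
= 362880 - 120960 + 15120 - 720
= 256320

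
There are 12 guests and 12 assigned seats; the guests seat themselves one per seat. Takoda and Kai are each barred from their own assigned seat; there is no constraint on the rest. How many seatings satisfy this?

402796800

Inclusion-exclusion on the 2 forbidden self-matches:
Σ_{j=0}^{2} (-1)^j C(2,j)(12-j)!
= C(2,0)·12! - C(2,1)·11! + C(2,2)·10!
= 479001600 - 79833600 + 3628800
= 402796800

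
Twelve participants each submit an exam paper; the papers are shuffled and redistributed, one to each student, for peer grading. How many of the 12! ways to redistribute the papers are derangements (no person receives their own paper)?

176214841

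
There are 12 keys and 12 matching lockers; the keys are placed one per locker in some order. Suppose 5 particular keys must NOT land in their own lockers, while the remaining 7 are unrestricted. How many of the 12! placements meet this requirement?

312273360

Let A_j be the event that the j-th constrained one is fixed. By inclusion-exclusion over the 5 events:
Σ_{j=0}^{5} (-1)^j C(5,j)(12-j)!
= C(5,0)·12! - C(5,1)·11! + C(5,2)·10! - C(5,3)·9! + C(5,4)·8! - C(5,5)·7!
= 479001600 - 199584000 + 36288000 - 3628800 + 201600 - 5040
= 312273360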